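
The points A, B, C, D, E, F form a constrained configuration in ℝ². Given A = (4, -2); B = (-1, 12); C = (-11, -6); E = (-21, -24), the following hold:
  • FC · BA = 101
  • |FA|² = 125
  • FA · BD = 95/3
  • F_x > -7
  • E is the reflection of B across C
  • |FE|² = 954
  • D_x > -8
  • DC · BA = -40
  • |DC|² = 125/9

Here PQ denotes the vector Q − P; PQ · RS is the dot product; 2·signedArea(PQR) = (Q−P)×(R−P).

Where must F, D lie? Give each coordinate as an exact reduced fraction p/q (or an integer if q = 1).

1. F_x = -6  [line -5·x + 14·y + -72 = 0 ∩ |FE|² = 954]
2. F_y = 3  [line -5·x + 14·y + -72 = 0 ∩ |FE|² = 954]
   → F = (-6, 3)
3. D_x = -23/3  [FA · BD = 95/3 ∩ DC · BA = -40]
4. D_y = -23/3  [FA · BD = 95/3 ∩ DC · BA = -40]
   → D = (-23/3, -23/3)

D = (-23/3, -23/3)
F = (-6, 3)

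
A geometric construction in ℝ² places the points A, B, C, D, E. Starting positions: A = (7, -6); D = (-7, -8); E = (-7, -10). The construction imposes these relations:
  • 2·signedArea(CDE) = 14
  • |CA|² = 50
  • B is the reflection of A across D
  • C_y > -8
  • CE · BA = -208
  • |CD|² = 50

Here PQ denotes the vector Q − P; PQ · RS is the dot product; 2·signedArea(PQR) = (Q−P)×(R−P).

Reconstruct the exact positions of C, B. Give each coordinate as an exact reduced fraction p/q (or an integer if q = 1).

1. C_x = 0  [2·signedArea(CDE) = 14]
2. C_y = -7  [|CD|² = 50]
   → C = (0, -7)
3. B_x = -21  [B is the reflection of A across D]
4. B_y = -10  [B is the reflection of A across D]
   → B = (-21, -10)

B = (-21, -10)
C = (0, -7)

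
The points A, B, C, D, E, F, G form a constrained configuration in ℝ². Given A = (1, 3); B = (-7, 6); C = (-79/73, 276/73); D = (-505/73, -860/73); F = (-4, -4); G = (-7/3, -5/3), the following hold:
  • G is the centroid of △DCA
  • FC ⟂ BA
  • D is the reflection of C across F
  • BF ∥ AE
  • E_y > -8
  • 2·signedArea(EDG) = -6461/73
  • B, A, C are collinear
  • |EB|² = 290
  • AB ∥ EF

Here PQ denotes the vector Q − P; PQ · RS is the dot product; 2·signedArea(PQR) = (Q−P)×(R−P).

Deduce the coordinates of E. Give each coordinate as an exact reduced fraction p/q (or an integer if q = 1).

1. E_x = 4  [AB ∥ EF ∩ BF ∥ AE]
2. E_y = -7  [AB ∥ EF ∩ BF ∥ AE]
   → E = (4, -7)

E = (4, -7)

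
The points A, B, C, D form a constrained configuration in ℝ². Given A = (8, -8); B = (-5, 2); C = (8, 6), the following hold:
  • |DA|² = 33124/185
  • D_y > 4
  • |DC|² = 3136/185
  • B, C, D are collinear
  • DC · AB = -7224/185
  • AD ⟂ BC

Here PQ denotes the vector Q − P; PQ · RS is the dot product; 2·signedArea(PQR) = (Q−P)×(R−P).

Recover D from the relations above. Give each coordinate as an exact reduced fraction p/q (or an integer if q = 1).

D = (752/185, 886/185)

1. D_x = 752/185  [B, C, D are collinear ∩ AD ⟂ BC]
2. D_y = 886/185  [B, C, D are collinear ∩ AD ⟂ BC]
   → D = (752/185, 886/185)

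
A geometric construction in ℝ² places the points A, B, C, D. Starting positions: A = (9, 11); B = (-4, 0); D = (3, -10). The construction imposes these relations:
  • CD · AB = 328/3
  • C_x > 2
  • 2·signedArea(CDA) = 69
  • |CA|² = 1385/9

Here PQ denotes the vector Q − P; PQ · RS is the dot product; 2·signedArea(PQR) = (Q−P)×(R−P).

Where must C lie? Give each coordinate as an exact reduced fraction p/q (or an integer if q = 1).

1. C_x = 8/3  [2·signedArea(CDA) = 69 ∩ CD · AB = 328/3]
2. C_y = 1/3  [2·signedArea(CDA) = 69 ∩ CD · AB = 328/3]
   → C = (8/3, 1/3)

C = (8/3, 1/3)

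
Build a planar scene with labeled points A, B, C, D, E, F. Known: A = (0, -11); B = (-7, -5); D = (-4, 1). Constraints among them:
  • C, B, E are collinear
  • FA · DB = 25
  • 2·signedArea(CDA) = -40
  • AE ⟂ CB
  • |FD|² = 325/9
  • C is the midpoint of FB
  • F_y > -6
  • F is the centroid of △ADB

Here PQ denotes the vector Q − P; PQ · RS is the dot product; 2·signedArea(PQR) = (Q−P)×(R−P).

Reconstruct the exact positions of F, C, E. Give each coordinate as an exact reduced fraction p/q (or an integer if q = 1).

1. F_x = -11/3  [F is the centroid of △ADB]
2. F_y = -5  [F is the centroid of △ADB]
   → F = (-11/3, -5)
3. C_x = -16/3  [C is the midpoint of FB]
4. C_y = -5  [C is the midpoint of FB]
   → C = (-16/3, -5)
5. E_x = 0  [C, B, E are collinear ∩ AE ⟂ CB]
6. E_y = -5  [C, B, E are collinear ∩ AE ⟂ CB]
   → E = (0, -5)

C = (-16/3, -5)
E = (0, -5)
F = (-11/3, -5)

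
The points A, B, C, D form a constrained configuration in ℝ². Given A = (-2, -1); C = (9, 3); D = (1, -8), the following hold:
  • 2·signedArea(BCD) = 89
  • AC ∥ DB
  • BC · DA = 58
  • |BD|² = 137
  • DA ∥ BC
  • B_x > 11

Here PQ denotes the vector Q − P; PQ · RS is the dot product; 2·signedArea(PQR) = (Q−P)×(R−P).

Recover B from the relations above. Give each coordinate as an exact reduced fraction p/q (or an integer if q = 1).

B = (12, -4)

1. B_x = 12  [DA ∥ BC ∩ AC ∥ DB]
2. B_y = -4  [DA ∥ BC ∩ AC ∥ DB]
   → B = (12, -4)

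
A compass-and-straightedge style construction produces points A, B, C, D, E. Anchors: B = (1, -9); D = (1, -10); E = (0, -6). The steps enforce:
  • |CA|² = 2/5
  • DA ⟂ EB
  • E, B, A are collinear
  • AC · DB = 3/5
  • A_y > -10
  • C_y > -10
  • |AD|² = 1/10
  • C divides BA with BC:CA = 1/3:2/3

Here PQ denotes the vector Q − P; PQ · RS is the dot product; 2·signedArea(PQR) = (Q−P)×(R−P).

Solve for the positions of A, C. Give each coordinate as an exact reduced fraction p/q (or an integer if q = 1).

1. A_x = 13/10  [E, B, A are collinear ∩ DA ⟂ EB]
2. A_y = -99/10  [E, B, A are collinear ∩ DA ⟂ EB]
   → A = (13/10, -99/10)
3. C_x = 11/10  [C divides BA with BC:CA = 1/3:2/3]
4. C_y = -93/10  [C divides BA with BC:CA = 1/3:2/3]
   → C = (11/10, -93/10)

A = (13/10, -99/10)
C = (11/10, -93/10)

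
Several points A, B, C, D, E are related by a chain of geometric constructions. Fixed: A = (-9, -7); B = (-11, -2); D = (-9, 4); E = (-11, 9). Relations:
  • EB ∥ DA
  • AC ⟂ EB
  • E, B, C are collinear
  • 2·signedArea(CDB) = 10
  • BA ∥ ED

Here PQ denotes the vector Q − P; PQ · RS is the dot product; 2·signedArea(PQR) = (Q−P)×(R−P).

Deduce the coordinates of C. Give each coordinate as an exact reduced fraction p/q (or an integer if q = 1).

1. C_x = -11  [E, B, C are collinear ∩ AC ⟂ EB]
2. C_y = -7  [E, B, C are collinear ∩ AC ⟂ EB]
   → C = (-11, -7)

C = (-11, -7)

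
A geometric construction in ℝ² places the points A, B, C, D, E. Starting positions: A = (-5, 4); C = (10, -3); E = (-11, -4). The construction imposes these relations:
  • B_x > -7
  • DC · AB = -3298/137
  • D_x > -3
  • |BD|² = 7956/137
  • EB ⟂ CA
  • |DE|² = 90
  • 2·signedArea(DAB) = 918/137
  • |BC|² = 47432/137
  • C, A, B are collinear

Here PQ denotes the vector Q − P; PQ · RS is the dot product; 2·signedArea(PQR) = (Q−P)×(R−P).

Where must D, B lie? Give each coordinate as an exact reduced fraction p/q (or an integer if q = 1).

1. B_x = -940/137  [C, A, B are collinear ∩ EB ⟂ CA]
2. B_y = 667/137  [C, A, B are collinear ∩ EB ⟂ CA]
   → B = (-940/137, 667/137)
3. D_x = -2  [DC · AB = -3298/137 ∩ 2·signedArea(DAB) = 918/137]
4. D_y = -1  [DC · AB = -3298/137 ∩ 2·signedArea(DAB) = 918/137]
   → D = (-2, -1)

B = (-940/137, 667/137)
D = (-2, -1)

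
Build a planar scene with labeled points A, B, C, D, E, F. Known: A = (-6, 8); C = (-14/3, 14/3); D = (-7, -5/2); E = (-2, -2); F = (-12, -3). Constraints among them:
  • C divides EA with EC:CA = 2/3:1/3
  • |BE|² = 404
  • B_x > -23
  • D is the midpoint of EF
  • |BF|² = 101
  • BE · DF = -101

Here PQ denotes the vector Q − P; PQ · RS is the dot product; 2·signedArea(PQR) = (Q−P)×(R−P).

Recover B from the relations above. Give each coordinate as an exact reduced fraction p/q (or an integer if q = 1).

B = (-22, -4)

1. B_x = -22  [line 5·x + 1/2·y + 112 = 0 ∩ |BE|² = 404]
2. B_y = -4  [line 5·x + 1/2·y + 112 = 0 ∩ |BE|² = 404]
   → B = (-22, -4)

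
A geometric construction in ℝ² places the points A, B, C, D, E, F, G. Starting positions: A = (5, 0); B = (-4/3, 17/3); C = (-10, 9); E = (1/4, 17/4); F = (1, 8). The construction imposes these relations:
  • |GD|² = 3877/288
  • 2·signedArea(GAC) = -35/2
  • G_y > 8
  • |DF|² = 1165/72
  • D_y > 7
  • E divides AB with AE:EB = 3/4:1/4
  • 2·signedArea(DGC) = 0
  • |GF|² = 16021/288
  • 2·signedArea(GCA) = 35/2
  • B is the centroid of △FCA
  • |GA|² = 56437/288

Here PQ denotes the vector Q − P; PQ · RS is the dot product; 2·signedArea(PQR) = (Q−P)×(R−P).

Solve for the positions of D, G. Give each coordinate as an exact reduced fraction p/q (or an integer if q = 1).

1. G_x = -155/24  [line 9·x + 15·y + -125/2 = 0 ∩ |GA|² = 56437/288]
2. G_y = 193/24  [line 9·x + 15·y + -125/2 = 0 ∩ |GA|² = 56437/288]
   → G = (-155/24, 193/24)
3. D_x = -35/12  [line -23/24·x + -85/24·y + 535/24 = 0 ∩ |DF|² = 1165/72]
4. D_y = 85/12  [line -23/24·x + -85/24·y + 535/24 = 0 ∩ |DF|² = 1165/72]
   → D = (-35/12, 85/12)

D = (-35/12, 85/12)
G = (-155/24, 193/24)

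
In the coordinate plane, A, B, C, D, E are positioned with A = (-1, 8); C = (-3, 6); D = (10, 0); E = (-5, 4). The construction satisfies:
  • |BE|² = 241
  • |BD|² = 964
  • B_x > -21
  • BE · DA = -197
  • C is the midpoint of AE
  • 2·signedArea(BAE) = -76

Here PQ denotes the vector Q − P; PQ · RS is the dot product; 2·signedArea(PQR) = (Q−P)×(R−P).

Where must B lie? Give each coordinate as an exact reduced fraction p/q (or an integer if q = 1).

B = (-20, 8)

1. B_x = -20  [BE · DA = -197 ∩ 2·signedArea(BAE) = -76]
2. B_y = 8  [BE · DA = -197 ∩ 2·signedArea(BAE) = -76]
   → B = (-20, 8)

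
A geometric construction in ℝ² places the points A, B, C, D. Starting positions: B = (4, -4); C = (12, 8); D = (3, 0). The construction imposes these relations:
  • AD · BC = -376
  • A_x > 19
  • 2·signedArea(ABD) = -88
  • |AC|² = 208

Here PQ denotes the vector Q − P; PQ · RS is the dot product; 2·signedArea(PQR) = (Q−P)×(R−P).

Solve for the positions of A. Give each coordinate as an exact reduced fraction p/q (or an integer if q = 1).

1. A_x = 20  [2·signedArea(ABD) = -88 ∩ AD · BC = -376]
2. A_y = 20  [2·signedArea(ABD) = -88 ∩ AD · BC = -376]
   → A = (20, 20)

A = (20, 20)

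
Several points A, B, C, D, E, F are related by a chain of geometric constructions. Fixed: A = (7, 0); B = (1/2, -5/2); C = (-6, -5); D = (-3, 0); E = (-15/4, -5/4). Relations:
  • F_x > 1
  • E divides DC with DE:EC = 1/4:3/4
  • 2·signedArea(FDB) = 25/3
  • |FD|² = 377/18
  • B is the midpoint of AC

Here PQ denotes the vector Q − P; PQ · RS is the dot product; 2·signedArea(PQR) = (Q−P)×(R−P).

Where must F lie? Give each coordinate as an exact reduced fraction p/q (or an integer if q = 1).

F = (3/2, -5/6)

1. F_x = 3/2  [line 5/2·x + 7/2·y + -5/6 = 0 ∩ |FD|² = 377/18]
2. F_y = -5/6  [line 5/2·x + 7/2·y + -5/6 = 0 ∩ |FD|² = 377/18]
   → F = (3/2, -5/6)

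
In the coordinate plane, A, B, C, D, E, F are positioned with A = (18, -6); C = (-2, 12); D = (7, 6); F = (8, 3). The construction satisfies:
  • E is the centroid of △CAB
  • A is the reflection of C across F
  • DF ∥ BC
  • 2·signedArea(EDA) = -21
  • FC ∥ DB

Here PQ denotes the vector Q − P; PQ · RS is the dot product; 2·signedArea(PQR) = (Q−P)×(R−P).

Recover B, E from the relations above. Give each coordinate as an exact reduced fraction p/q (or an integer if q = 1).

B = (-3, 15)
E = (13/3, 7)

1. B_x = -3  [DF ∥ BC ∩ FC ∥ DB]
2. B_y = 15  [DF ∥ BC ∩ FC ∥ DB]
   → B = (-3, 15)
3. E_x = 13/3  [E is the centroid of △CAB]
4. E_y = 7  [E is the centroid of △CAB]
   → E = (13/3, 7)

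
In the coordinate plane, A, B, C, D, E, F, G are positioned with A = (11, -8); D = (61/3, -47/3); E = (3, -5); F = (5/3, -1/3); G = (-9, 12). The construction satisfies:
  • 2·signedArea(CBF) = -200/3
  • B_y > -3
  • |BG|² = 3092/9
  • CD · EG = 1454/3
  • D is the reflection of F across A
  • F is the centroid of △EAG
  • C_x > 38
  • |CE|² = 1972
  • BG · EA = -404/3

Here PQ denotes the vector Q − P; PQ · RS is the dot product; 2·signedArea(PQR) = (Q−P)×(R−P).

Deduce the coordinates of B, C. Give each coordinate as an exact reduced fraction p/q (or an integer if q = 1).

B = (7/3, -8/3)
C = (39, -31)

1. C_x = 39  [line 12·x + -17·y + -995 = 0 ∩ |CE|² = 1972]
2. C_y = -31  [line 12·x + -17·y + -995 = 0 ∩ |CE|² = 1972]
   → C = (39, -31)
3. B_x = 7/3  [BG · EA = -404/3 ∩ 2·signedArea(CBF) = -200/3]
4. B_y = -8/3  [BG · EA = -404/3 ∩ 2·signedArea(CBF) = -200/3]
   → B = (7/3, -8/3)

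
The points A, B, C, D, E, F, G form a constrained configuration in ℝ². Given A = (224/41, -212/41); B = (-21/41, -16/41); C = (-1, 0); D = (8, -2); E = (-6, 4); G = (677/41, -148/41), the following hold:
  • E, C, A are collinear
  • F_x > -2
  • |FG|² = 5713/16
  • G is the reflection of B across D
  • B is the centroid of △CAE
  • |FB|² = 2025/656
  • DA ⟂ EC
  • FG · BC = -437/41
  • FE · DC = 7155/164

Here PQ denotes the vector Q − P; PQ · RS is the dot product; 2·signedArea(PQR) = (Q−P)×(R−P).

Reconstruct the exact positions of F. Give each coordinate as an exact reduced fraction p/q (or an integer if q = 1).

1. F_x = -309/164  [FE · DC = 7155/164 ∩ FG · BC = -437/41]
2. F_y = 29/41  [FE · DC = 7155/164 ∩ FG · BC = -437/41]
   → F = (-309/164, 29/41)

F = (-309/164, 29/41)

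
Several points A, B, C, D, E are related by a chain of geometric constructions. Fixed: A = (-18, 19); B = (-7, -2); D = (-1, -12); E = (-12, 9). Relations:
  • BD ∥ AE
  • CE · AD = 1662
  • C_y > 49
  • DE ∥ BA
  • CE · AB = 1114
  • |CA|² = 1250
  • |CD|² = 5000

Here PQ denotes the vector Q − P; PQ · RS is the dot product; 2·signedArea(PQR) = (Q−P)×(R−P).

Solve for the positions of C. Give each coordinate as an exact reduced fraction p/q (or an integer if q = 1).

C = (-35, 50)

1. C_x = -35  [CE · AD = 1662 ∩ CE · AB = 1114]
2. C_y = 50  [CE · AD = 1662 ∩ CE · AB = 1114]
   → C = (-35, 50)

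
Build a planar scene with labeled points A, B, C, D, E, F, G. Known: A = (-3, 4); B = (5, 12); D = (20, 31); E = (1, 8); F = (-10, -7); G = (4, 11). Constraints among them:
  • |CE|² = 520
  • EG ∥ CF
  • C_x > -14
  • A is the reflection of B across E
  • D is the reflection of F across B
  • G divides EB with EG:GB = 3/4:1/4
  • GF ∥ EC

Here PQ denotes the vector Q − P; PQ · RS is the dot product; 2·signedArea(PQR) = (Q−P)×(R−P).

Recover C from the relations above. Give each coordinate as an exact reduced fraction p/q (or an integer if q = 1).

C = (-13, -10)

1. C_x = -13  [EG ∥ CF ∩ GF ∥ EC]
2. C_y = -10  [EG ∥ CF ∩ GF ∥ EC]
   → C = (-13, -10)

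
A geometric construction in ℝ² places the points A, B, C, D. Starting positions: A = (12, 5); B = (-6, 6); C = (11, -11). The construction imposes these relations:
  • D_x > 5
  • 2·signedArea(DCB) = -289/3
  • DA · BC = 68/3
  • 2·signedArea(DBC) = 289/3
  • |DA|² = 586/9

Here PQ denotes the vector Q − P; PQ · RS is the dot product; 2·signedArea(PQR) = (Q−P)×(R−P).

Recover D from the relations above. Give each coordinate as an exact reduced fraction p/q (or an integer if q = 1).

D = (17/3, 0)

1. D_x = 17/3  [2·signedArea(DCB) = -289/3 ∩ DA · BC = 68/3]
2. D_y = 0  [2·signedArea(DCB) = -289/3 ∩ DA · BC = 68/3]
   → D = (17/3, 0)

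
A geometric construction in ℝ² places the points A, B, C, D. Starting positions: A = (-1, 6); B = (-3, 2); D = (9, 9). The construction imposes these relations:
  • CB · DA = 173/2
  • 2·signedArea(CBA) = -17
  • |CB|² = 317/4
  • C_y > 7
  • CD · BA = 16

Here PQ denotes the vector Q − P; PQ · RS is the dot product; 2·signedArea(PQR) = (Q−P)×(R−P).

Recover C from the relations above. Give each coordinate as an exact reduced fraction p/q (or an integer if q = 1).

C = (4, 15/2)

1. C_x = 4  [CB · DA = 173/2 ∩ CD · BA = 16]
2. C_y = 15/2  [CB · DA = 173/2 ∩ CD · BA = 16]
   → C = (4, 15/2)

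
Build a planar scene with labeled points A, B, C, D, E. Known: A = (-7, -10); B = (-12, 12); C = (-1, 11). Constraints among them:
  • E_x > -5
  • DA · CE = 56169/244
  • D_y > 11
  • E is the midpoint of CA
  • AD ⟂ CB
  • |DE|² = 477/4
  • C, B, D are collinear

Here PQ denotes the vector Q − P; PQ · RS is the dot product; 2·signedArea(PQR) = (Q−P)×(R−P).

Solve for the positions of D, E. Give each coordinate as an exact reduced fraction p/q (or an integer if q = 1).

D = (-617/122, 1387/122)
E = (-4, 1/2)

1. D_x = -617/122  [C, B, D are collinear ∩ AD ⟂ CB]
2. D_y = 1387/122  [C, B, D are collinear ∩ AD ⟂ CB]
   → D = (-617/122, 1387/122)
3. E_x = -4  [E is the midpoint of CA]
4. E_y = 1/2  [E is the midpoint of CA]
   → E = (-4, 1/2)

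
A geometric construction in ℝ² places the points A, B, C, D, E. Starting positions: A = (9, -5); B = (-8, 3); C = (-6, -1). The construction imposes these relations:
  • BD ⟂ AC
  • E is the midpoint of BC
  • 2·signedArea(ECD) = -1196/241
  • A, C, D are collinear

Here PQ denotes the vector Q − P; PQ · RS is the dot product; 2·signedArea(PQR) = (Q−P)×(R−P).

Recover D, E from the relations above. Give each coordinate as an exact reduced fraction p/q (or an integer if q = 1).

1. D_x = -2136/241  [A, C, D are collinear ∩ BD ⟂ AC]
2. D_y = -57/241  [A, C, D are collinear ∩ BD ⟂ AC]
   → D = (-2136/241, -57/241)
3. E_x = -7  [E is the midpoint of BC]
4. E_y = 1  [E is the midpoint of BC]
   → E = (-7, 1)

D = (-2136/241, -57/241)
E = (-7, 1)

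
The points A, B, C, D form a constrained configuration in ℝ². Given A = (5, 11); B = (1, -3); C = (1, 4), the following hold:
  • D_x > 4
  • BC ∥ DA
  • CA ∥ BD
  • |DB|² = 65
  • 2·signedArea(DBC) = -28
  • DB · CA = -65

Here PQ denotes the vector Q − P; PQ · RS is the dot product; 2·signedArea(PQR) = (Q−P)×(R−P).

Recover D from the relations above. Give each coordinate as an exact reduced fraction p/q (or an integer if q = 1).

1. D_x = 5  [BC ∥ DA ∩ CA ∥ BD]
2. D_y = 4  [BC ∥ DA ∩ CA ∥ BD]
   → D = (5, 4)

D = (5, 4)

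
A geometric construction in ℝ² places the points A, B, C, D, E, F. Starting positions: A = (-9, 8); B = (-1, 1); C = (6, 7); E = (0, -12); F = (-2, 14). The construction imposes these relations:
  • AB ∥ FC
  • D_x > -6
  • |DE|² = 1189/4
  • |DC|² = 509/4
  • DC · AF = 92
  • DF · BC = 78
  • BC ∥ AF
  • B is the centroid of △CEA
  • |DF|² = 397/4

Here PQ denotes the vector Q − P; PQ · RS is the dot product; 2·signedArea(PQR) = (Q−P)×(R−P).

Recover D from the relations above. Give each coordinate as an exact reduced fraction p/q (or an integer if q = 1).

1. D_x = -5  [line -7·x + -6·y + -8 = 0 ∩ |DF|² = 397/4]
2. D_y = 9/2  [line -7·x + -6·y + -8 = 0 ∩ |DF|² = 397/4]
   → D = (-5, 9/2)

D = (-5, 9/2)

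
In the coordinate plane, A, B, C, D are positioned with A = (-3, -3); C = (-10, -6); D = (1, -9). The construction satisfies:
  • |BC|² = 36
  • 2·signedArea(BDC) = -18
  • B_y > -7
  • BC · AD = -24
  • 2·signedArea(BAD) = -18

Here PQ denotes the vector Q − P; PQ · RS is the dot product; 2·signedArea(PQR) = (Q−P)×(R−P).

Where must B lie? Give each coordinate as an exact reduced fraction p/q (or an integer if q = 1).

B = (-4, -6)

1. B_x = -4  [2·signedArea(BDC) = -18 ∩ BC · AD = -24]
2. B_y = -6  [2·signedArea(BDC) = -18 ∩ BC · AD = -24]
   → B = (-4, -6)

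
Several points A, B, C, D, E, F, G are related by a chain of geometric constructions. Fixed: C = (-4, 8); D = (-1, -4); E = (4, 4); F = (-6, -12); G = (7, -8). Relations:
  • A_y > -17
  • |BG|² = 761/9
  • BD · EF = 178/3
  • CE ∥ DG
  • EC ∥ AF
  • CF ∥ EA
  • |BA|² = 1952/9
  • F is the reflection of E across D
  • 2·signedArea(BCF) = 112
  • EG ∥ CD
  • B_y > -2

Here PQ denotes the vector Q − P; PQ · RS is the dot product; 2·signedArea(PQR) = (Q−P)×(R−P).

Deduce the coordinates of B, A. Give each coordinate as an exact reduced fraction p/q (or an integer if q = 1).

A = (2, -16)
B = (2/3, -4/3)

1. B_x = 2/3  [2·signedArea(BCF) = 112 ∩ BD · EF = 178/3]
2. B_y = -4/3  [2·signedArea(BCF) = 112 ∩ BD · EF = 178/3]
   → B = (2/3, -4/3)
3. A_x = 2  [EC ∥ AF ∩ CF ∥ EA]
4. A_y = -16  [EC ∥ AF ∩ CF ∥ EA]
   → A = (2, -16)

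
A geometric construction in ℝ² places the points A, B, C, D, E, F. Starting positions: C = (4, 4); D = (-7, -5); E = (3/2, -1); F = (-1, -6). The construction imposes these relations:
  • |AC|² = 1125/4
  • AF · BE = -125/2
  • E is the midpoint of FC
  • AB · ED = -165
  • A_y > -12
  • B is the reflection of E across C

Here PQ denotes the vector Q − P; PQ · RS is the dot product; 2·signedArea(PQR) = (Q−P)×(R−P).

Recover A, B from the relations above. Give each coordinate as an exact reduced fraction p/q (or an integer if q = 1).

1. B_x = 13/2  [B is the reflection of E across C]
2. B_y = 9  [B is the reflection of E across C]
   → B = (13/2, 9)
3. A_x = -7/2  [AF · BE = -125/2 ∩ AB · ED = -165]
4. A_y = -11  [AF · BE = -125/2 ∩ AB · ED = -165]
   → A = (-7/2, -11)

A = (-7/2, -11)
B = (13/2, 9)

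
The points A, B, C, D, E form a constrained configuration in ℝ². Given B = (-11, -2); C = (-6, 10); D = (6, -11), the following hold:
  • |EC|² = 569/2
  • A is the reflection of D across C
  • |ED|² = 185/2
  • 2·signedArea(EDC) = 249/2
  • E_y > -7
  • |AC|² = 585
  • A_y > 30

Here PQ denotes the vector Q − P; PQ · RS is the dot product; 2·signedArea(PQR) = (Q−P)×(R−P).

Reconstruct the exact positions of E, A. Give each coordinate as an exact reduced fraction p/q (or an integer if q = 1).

A = (-18, 31)
E = (-5/2, -13/2)

1. E_x = -5/2  [line -21·x + -12·y + -261/2 = 0 ∩ |ED|² = 185/2]
2. E_y = -13/2  [line -21·x + -12·y + -261/2 = 0 ∩ |ED|² = 185/2]
   → E = (-5/2, -13/2)
3. A_x = -18  [A is the reflection of D across C]
4. A_y = 31  [A is the reflection of D across C]
   → A = (-18, 31)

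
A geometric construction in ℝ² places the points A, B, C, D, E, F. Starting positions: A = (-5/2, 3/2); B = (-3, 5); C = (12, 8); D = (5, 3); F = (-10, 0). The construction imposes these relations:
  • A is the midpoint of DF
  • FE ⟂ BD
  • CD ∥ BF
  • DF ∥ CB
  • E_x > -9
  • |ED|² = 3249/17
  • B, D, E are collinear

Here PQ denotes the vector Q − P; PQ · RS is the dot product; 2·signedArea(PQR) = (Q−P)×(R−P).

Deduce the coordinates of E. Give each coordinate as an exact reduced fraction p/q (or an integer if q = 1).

E = (-143/17, 108/17)

1. E_x = -143/17  [B, D, E are collinear ∩ FE ⟂ BD]
2. E_y = 108/17  [B, D, E are collinear ∩ FE ⟂ BD]
   → E = (-143/17, 108/17)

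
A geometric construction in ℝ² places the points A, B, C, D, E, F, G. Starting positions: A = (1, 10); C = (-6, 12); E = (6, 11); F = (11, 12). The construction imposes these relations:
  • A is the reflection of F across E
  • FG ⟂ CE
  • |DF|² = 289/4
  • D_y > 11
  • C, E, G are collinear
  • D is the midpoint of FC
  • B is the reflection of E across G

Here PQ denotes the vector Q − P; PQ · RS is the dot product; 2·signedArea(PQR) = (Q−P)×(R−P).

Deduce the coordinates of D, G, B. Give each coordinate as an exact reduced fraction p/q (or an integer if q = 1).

B = (2286/145, 1477/145)
D = (5/2, 12)
G = (1578/145, 1536/145)

1. D_x = 5/2  [D is the midpoint of FC]
2. D_y = 12  [D is the midpoint of FC]
   → D = (5/2, 12)
3. G_x = 1578/145  [C, E, G are collinear ∩ FG ⟂ CE]
4. G_y = 1536/145  [C, E, G are collinear ∩ FG ⟂ CE]
   → G = (1578/145, 1536/145)
5. B_x = 2286/145  [B is the reflection of E across G]
6. B_y = 1477/145  [B is the reflection of E across G]
   → B = (2286/145, 1477/145)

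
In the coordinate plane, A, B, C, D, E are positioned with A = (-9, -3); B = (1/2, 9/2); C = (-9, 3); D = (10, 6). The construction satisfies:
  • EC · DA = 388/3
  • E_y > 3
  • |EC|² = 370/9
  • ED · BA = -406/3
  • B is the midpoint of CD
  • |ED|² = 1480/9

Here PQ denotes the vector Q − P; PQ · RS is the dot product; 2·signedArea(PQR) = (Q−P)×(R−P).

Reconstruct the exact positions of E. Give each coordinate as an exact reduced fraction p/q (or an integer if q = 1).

1. E_x = -8/3  [EC · DA = 388/3 ∩ ED · BA = -406/3]
2. E_y = 4  [EC · DA = 388/3 ∩ ED · BA = -406/3]
   → E = (-8/3, 4)

E = (-8/3, 4)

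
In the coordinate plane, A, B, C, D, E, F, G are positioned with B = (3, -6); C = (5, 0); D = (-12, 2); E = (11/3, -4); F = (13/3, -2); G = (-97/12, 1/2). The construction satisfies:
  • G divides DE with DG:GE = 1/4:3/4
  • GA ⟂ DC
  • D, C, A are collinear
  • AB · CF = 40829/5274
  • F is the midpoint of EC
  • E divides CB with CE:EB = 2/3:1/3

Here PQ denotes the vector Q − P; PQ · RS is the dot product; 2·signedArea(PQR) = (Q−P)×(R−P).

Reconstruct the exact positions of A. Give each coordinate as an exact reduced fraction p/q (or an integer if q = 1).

A = (-27997/3516, 2681/1758)

1. A_x = -27997/3516  [D, C, A are collinear ∩ GA ⟂ DC]
2. A_y = 2681/1758  [D, C, A are collinear ∩ GA ⟂ DC]
   → A = (-27997/3516, 2681/1758)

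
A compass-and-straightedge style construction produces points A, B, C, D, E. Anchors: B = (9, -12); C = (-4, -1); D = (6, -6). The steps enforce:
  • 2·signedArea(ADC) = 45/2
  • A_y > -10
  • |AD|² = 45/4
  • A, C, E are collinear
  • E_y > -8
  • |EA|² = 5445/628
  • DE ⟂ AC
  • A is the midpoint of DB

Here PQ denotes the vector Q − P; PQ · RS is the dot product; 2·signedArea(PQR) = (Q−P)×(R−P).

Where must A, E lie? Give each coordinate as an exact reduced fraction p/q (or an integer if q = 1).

1. A_x = 15/2  [A is the midpoint of DB]
2. A_y = -9  [A is the midpoint of DB]
   → A = (15/2, -9)
3. E_x = 798/157  [A, C, E are collinear ∩ DE ⟂ AC]
4. E_y = -1149/157  [A, C, E are collinear ∩ DE ⟂ AC]
   → E = (798/157, -1149/157)

A = (15/2, -9)
E = (798/157, -1149/157)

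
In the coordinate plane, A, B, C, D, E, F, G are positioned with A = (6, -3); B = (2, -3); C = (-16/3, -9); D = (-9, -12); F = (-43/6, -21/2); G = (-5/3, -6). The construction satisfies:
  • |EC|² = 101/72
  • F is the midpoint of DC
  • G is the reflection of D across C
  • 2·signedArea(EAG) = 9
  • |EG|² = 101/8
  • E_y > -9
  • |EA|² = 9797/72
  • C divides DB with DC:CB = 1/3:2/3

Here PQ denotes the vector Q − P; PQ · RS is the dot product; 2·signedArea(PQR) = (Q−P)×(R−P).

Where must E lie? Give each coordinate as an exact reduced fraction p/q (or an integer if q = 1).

1. E_x = -53/12  [line 3·x + -23/3·y + -50 = 0 ∩ |EC|² = 101/72]
2. E_y = -33/4  [line 3·x + -23/3·y + -50 = 0 ∩ |EC|² = 101/72]
   → E = (-53/12, -33/4)

E = (-53/12, -33/4)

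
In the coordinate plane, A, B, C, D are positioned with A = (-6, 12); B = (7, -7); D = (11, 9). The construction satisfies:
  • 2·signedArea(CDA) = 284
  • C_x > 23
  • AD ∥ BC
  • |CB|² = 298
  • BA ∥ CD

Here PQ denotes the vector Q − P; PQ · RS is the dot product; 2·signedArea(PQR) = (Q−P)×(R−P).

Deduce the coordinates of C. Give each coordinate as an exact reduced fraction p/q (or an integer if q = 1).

C = (24, -10)

1. C_x = 24  [BA ∥ CD ∩ AD ∥ BC]
2. C_y = -10  [BA ∥ CD ∩ AD ∥ BC]
   → C = (24, -10)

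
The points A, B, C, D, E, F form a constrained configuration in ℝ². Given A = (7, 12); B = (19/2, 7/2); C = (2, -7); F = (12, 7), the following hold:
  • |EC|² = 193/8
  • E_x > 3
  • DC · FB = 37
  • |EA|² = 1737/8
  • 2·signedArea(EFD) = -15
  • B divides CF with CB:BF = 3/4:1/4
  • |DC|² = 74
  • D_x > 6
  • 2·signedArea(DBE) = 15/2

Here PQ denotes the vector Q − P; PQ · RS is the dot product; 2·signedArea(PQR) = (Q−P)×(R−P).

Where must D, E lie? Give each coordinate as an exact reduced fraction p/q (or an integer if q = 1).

D = (7, 0)
E = (13/4, -9/4)

1. D_x = 7  [line 5/2·x + 7/2·y + -35/2 = 0 ∩ |DC|² = 74]
2. D_y = 0  [line 5/2·x + 7/2·y + -35/2 = 0 ∩ |DC|² = 74]
   → D = (7, 0)
3. E_x = 13/4  [line -7/2·x + 5/2·y + 17 = 0 ∩ |EC|² = 193/8]
4. E_y = -9/4  [line -7/2·x + 5/2·y + 17 = 0 ∩ |EC|² = 193/8]
   → E = (13/4, -9/4)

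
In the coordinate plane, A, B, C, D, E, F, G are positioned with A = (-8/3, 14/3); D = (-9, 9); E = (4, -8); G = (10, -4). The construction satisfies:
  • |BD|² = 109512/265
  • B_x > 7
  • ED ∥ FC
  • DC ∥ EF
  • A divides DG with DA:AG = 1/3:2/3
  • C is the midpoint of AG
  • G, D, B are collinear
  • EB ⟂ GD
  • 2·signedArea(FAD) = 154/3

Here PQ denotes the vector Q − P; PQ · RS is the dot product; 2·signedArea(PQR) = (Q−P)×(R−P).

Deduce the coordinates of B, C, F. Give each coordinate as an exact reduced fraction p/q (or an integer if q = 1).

B = (2061/265, -657/265)
C = (11/3, 1/3)
F = (50/3, -50/3)

1. B_x = 2061/265  [G, D, B are collinear ∩ EB ⟂ GD]
2. B_y = -657/265  [G, D, B are collinear ∩ EB ⟂ GD]
   → B = (2061/265, -657/265)
3. C_x = 11/3  [C is the midpoint of AG]
4. C_y = 1/3  [C is the midpoint of AG]
   → C = (11/3, 1/3)
5. F_x = 50/3  [ED ∥ FC ∩ DC ∥ EF]
6. F_y = -50/3  [ED ∥ FC ∩ DC ∥ EF]
   → F = (50/3, -50/3)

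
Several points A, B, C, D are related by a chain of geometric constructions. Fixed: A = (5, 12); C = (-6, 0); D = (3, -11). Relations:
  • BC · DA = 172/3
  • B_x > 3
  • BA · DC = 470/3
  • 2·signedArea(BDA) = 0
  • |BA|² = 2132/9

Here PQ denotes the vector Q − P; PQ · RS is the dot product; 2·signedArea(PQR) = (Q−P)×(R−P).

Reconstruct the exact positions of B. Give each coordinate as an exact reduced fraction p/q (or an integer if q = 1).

1. B_x = 11/3  [2·signedArea(BDA) = 0 ∩ BA · DC = 470/3]
2. B_y = -10/3  [2·signedArea(BDA) = 0 ∩ BA · DC = 470/3]
   → B = (11/3, -10/3)

B = (11/3, -10/3)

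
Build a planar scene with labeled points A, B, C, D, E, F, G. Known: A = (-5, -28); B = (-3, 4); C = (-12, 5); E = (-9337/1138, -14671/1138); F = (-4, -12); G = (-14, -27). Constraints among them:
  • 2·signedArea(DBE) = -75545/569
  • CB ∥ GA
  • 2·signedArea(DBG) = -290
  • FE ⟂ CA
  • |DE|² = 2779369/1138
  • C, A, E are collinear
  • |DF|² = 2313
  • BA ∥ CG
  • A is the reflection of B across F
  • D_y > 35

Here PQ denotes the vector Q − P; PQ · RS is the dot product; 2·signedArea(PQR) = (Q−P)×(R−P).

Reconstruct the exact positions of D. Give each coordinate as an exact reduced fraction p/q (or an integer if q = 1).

1. D_x = -1  [2·signedArea(DBE) = -75545/569 ∩ 2·signedArea(DBG) = -290]
2. D_y = 36  [2·signedArea(DBE) = -75545/569 ∩ 2·signedArea(DBG) = -290]
   → D = (-1, 36)

D = (-1, 36)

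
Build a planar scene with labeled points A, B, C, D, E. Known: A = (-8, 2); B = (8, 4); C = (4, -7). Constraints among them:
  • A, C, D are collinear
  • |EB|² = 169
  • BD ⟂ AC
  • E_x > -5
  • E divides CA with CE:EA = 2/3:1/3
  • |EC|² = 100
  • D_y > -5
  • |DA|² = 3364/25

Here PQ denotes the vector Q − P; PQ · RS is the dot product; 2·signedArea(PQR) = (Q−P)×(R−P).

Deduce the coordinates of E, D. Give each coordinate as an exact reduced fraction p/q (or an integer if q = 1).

1. E_x = -4  [E divides CA with CE:EA = 2/3:1/3]
2. E_y = -1  [E divides CA with CE:EA = 2/3:1/3]
   → E = (-4, -1)
3. D_x = 32/25  [A, C, D are collinear ∩ BD ⟂ AC]
4. D_y = -124/25  [A, C, D are collinear ∩ BD ⟂ AC]
   → D = (32/25, -124/25)

D = (32/25, -124/25)
E = (-4, -1)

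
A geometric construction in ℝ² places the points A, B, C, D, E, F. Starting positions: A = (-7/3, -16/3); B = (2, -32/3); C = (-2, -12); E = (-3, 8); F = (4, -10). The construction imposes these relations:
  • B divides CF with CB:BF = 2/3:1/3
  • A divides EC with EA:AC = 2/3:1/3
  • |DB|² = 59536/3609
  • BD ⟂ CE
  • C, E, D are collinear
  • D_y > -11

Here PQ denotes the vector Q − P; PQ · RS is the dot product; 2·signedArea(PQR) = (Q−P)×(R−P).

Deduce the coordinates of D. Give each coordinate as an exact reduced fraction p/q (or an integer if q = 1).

D = (-2474/1203, -13076/1203)

1. D_x = -2474/1203  [C, E, D are collinear ∩ BD ⟂ CE]
2. D_y = -13076/1203  [C, E, D are collinear ∩ BD ⟂ CE]
   → D = (-2474/1203, -13076/1203)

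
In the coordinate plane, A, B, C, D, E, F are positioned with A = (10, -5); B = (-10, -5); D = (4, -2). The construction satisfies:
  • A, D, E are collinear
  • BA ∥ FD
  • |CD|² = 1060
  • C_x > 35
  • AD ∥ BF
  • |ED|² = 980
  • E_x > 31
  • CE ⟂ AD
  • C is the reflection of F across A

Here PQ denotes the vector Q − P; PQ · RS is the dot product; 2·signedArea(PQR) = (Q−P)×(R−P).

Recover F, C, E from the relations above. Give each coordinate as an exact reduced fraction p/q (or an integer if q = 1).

C = (36, -8)
E = (32, -16)
F = (-16, -2)

1. F_x = -16  [BA ∥ FD ∩ AD ∥ BF]
2. F_y = -2  [BA ∥ FD ∩ AD ∥ BF]
   → F = (-16, -2)
3. C_x = 36  [C is the reflection of F across A]
4. C_y = -8  [C is the reflection of F across A]
   → C = (36, -8)
5. E_x = 32  [A, D, E are collinear ∩ CE ⟂ AD]
6. E_y = -16  [A, D, E are collinear ∩ CE ⟂ AD]
   → E = (32, -16)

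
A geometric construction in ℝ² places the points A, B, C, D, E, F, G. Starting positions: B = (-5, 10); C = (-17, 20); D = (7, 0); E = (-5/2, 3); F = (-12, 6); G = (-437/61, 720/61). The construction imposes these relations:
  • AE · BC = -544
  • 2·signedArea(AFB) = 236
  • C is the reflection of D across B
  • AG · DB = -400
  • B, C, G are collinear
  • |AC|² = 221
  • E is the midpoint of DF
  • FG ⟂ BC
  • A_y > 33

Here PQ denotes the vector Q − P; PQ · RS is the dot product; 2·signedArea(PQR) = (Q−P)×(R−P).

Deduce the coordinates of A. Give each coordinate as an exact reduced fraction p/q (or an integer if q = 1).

A = (-22, 34)

1. A_x = -22  [2·signedArea(AFB) = 236 ∩ AE · BC = -544]
2. A_y = 34  [2·signedArea(AFB) = 236 ∩ AE · BC = -544]
   → A = (-22, 34)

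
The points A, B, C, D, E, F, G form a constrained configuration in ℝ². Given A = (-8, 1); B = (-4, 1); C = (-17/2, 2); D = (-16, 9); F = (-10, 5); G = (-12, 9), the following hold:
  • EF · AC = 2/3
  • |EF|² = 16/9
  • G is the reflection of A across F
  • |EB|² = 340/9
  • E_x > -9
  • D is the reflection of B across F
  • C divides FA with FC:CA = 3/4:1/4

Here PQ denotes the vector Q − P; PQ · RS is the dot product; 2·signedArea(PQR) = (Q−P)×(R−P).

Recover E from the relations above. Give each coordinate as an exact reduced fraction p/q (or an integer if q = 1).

1. E_x = -26/3  [line 1/2·x + -1·y + 28/3 = 0 ∩ |EF|² = 16/9]
2. E_y = 5  [line 1/2·x + -1·y + 28/3 = 0 ∩ |EF|² = 16/9]
   → E = (-26/3, 5)

E = (-26/3, 5)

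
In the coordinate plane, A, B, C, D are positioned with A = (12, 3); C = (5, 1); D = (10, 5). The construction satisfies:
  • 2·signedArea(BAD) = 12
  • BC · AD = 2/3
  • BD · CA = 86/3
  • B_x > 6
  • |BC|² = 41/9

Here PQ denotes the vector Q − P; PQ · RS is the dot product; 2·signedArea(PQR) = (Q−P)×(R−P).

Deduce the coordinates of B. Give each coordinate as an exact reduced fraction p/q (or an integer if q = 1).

B = (20/3, 7/3)

1. B_x = 20/3  [2·signedArea(BAD) = 12 ∩ BC · AD = 2/3]
2. B_y = 7/3  [2·signedArea(BAD) = 12 ∩ BC · AD = 2/3]
   → B = (20/3, 7/3)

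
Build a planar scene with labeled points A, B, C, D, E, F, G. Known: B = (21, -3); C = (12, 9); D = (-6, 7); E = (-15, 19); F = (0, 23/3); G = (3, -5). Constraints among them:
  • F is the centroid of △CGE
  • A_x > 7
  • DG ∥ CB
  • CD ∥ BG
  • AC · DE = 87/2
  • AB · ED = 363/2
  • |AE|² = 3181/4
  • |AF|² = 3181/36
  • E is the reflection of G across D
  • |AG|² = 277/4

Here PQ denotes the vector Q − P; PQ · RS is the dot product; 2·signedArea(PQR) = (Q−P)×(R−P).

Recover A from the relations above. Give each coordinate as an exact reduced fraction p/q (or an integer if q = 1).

1. A_x = 15/2  [line 9·x + -12·y + -87/2 = 0 ∩ |AG|² = 277/4]
2. A_y = 2  [line 9·x + -12·y + -87/2 = 0 ∩ |AG|² = 277/4]
   → A = (15/2, 2)

A = (15/2, 2)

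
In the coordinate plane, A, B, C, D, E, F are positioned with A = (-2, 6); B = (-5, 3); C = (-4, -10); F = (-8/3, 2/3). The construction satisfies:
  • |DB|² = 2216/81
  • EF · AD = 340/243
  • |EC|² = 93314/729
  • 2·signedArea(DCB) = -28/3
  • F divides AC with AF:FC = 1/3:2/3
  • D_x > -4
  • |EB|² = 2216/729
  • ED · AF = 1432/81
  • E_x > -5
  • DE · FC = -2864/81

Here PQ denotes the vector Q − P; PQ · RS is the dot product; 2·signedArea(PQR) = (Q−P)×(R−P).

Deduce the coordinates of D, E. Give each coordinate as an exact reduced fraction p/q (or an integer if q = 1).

1. D_x = -35/9  [line -13·x + -1·y + -158/3 = 0 ∩ |DB|² = 2216/81]
2. D_y = -19/9  [line -13·x + -1·y + -158/3 = 0 ∩ |DB|² = 2216/81]
   → D = (-35/9, -19/9)
3. E_x = -125/27  [ED · AF = 1432/81 ∩ EF · AD = 340/243]
4. E_y = 35/27  [ED · AF = 1432/81 ∩ EF · AD = 340/243]
   → E = (-125/27, 35/27)

D = (-35/9, -19/9)
E = (-125/27, 35/27)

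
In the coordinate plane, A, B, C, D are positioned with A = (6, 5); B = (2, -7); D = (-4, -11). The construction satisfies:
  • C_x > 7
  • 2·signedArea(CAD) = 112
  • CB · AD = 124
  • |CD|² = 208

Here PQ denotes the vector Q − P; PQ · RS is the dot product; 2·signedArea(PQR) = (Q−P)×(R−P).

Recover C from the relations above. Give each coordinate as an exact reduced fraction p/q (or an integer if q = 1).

1. C_x = 8  [CB · AD = 124 ∩ 2·signedArea(CAD) = 112]
2. C_y = -3  [CB · AD = 124 ∩ 2·signedArea(CAD) = 112]
   → C = (8, -3)

C = (8, -3)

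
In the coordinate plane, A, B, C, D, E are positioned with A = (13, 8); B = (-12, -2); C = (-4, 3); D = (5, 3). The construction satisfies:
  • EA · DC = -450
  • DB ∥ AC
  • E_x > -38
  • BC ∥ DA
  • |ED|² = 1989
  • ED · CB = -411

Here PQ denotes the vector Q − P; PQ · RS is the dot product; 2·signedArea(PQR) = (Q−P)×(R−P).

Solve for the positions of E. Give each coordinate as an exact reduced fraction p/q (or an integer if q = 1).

1. E_x = -37  [EA · DC = -450 ∩ ED · CB = -411]
2. E_y = -12  [EA · DC = -450 ∩ ED · CB = -411]
   → E = (-37, -12)

E = (-37, -12)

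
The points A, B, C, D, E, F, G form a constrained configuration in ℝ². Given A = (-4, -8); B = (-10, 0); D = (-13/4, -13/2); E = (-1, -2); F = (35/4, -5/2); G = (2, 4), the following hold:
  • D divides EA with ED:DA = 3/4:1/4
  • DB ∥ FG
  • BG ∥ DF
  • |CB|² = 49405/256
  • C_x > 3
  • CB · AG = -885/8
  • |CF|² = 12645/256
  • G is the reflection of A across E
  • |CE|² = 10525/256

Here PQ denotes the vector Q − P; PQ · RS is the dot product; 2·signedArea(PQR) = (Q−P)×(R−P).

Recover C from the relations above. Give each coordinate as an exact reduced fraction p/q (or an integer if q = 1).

1. C_x = 59/16  [line -6·x + -12·y + 405/8 = 0 ∩ |CB|² = 49405/256]
2. C_y = 19/8  [line -6·x + -12·y + 405/8 = 0 ∩ |CB|² = 49405/256]
   → C = (59/16, 19/8)

C = (59/16, 19/8)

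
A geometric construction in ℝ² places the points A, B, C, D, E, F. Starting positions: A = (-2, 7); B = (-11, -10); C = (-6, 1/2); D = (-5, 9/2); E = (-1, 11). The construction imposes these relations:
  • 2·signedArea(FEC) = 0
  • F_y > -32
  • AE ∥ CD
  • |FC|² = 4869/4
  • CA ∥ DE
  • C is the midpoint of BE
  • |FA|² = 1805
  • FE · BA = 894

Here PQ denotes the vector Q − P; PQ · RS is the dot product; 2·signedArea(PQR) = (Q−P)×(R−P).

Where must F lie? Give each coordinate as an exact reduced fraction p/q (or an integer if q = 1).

1. F_x = -21  [2·signedArea(FEC) = 0 ∩ FE · BA = 894]
2. F_y = -31  [2·signedArea(FEC) = 0 ∩ FE · BA = 894]
   → F = (-21, -31)

F = (-21, -31)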